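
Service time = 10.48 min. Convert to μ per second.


μ = 1/(service time) in consistent units.
1 second = 0.0166667 min, so μ = 0.0166667/10.48 = 0.001590 per second

Final: 0.001590 /sec


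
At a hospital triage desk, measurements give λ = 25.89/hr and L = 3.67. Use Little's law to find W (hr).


W = L/λ = 3.67/25.89 = 0.1418 hr

Final: 0.1418 hr


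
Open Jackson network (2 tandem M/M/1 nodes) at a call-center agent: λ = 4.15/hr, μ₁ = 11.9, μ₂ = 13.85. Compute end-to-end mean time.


Each node sees arrival rate λ = 4.15/hr (tandem ⇒ throughput preserved).
W₁ = 1/(μ₁−λ) = 1/(11.9−4.15) = 0.12903 hr
W₂ = 1/(μ₂−λ) = 1/(13.85−4.15) = 0.10309 hr
W_total = W₁ + W₂ = 0.12903 + 0.10309 = 0.23213 hr

Final: 0.23213 hr


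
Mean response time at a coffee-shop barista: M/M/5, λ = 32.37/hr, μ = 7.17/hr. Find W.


a = 4.5146; ρ = 0.9029; P₀ = 0.004776
Lq = P₀·a^c·ρ/(c!(1−ρ)²) = 7.15350
Wq = Lq/λ = 7.15350/32.37 = 0.22099 hr
W = Wq + 1/μ = 0.22099 + 0.13947 = 0.36046 hr

Final: 0.36046 hr


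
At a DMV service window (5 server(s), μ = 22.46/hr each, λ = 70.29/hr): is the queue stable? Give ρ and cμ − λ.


Total capacity cμ = 5·22.46 = 112.30/hr
ρ = λ/(cμ) = 70.29/112.30 = 0.6259
Stable ⇔ ρ < 1: YES
Spare capacity = cμ − λ = 112.30 − 70.29 = 42.01/hr

Final: ρ = 0.6259; stable; margin = 42.01/hr


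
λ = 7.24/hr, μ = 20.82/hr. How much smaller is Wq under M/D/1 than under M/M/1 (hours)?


ρ = 7.24/20.82 = 0.3477
Wq(M/M/1) = ρ/(μ−λ) = 0.3477/13.58 = 0.02561 hr
Wq(M/D/1) = ρ/(2(μ−λ)) = 0.01280 hr
Savings = 0.02561 − 0.01280 = 0.01280 hr

Final: 0.01280 hr


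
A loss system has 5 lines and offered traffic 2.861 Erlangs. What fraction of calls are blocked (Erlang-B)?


B(c,a) = (a^c/c!) / Σ_{k=0}^{c} a^k/k!
a^5/5! = 1.597379
Σ terms (k=0..5): 1.00000 + 2.86100 + 4.09266 + 3.90303 + 2.79164 + 1.59738 = 16.245719
B = 1.597379/16.245719 = 0.098326

Final: 0.098326


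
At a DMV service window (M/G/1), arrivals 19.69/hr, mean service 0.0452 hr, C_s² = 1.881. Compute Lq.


ρ = λ·E[S] = 19.69·0.0452 = 0.8900
Lq = ρ²(1+C_s²)/(2(1−ρ)) = 0.7921·(1+1.881)/(2·0.1100)
= 0.7921·2.8810/0.2200 = 10.37150

Final: 10.37150


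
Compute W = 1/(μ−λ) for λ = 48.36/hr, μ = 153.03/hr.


W = 1/(μ−λ) = 1/(153.03 − 48.36) = 1/104.67 = 0.009554 hr

Final: 0.009554 hr


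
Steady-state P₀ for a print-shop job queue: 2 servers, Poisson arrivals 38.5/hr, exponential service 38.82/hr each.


a = λ/μ = 38.5/38.82 = 0.9918; ρ = a/c = 0.4959
Σ_{k=0}^{1} a^k/k! (terms k=0..1) = 1.00000 + 0.99176 = 1.99176
Tail: a^2/(2!(1−ρ)) = 0.98358/(2·0.5041) = 0.97554
P₀ = 1/(1.99176 + 0.97554) = 1/2.96730 = 0.337007

Final: 0.337007


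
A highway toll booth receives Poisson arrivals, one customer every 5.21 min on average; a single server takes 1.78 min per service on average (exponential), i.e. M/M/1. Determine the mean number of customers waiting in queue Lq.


λ = 60/5.21 = 11.5163 /hr
μ = 60/1.78 = 33.7079 /hr
ρ = λ/μ = 11.5163/33.7079 = 0.3417
Lq = ρ²/(1−ρ) = 0.1167/0.6583 = 0.1773

Final: 0.1773


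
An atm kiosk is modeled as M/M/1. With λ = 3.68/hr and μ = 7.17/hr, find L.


ρ = λ/μ = 3.68/7.17 = 0.5132
L = ρ/(1−ρ) = 0.5132/(1 − 0.5132) = 0.5132/0.4868 = 1.0544

Final: 1.0544


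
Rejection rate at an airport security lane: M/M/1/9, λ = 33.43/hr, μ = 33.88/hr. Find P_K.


ρ = λ/μ = 33.43/33.88 = 0.9867
P_K = (1−ρ)ρ^K/(1−ρ^(K+1)) = (0.01328·0.886618)/(1 − 0.874842)
= 0.011776/0.125158 = 0.094091

Final: 0.094091


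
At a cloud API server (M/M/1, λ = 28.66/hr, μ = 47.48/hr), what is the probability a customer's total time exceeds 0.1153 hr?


W ~ Exponential(μ−λ) for M/M/1.
μ − λ = 47.48 − 28.66 = 18.8200
P(W > t) = e^{−(μ−λ)t} = e^{−2.1699} = 0.114184

Final: 0.114184


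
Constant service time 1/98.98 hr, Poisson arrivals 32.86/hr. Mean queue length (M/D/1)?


ρ = 32.86/98.98 = 0.3320
M/D/1: Lq = ρ²/(2(1−ρ)) = 0.1102/(2·0.6680) = 0.08249

Final: 0.08249


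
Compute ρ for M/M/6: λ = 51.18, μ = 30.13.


ρ = λ/(cμ) = 51.18/(6·30.13) = 51.18/180.78 = 0.2831

Final: 0.2831


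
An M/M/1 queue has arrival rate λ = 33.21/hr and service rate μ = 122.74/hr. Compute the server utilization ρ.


ρ = λ/μ = 33.21/122.74 = 0.2706

Final: 0.2706


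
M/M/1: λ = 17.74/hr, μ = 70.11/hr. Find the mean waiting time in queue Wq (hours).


ρ = 17.74/70.11 = 0.2530
Wq = ρ/(μ−λ) = 0.2530/(70.11 − 17.74) = 0.2530/52.37 = 0.004832 hr

Final: 0.004832 hr


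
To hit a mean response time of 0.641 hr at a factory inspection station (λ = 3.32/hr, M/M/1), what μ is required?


W = 1/(μ−λ) ⇒ μ − λ = 1/W = 1/0.641 = 1.5601
μ = λ + 1/W = 3.32 + 1.5601 = 4.8801 per hr

Final: 4.8801 /hr


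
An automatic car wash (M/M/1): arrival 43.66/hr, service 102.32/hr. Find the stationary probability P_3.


ρ = 43.66/102.32 = 0.4267
P_n = (1−ρ)·ρ^n = (1 − 0.4267)·0.4267^3 = 0.5733·0.077691 = 0.044540

Final: 0.044540


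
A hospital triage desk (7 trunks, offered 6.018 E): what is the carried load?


B(7,6.018) = 0.186226 (Erlang-B)
Carried load = a(1 − B) = 6.018·(1 − 0.186226) = 6.018·0.813774 = 4.8973 E

Final: 4.8973 Erlangs


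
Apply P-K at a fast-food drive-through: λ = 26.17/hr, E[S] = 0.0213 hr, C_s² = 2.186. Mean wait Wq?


ρ = λ·E[S] = 26.17·0.0213 = 0.5574
E[S²] = E[S]²(1+C_s²) = 0.0213²·(1+2.186) = 0.001445
Wq = λ·E[S²]/(2(1−ρ)) = 26.17·0.001445/(2·0.4426) = 0.04274 hr

Final: 0.04274 hr


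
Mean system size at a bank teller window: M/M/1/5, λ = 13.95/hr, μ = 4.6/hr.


ρ = 13.95/4.6 = 3.0326
L = ρ[1 − (K+1)ρ^K + Kρ^(K+1)] / [(1−ρ)(1−ρ^(K+1))]
Numerator: 3.0326·(1 − 6·256.496758 + 5·777.854298) = 7130.545358
Denominator: (-2.0326)·(-776.854298) = 1579.040801
L = 7130.545358/1579.040801 = 4.5157

Final: 4.5157


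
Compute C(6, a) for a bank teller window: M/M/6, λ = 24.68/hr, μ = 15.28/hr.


a = λ/μ = 1.6152; ρ = a/6 = 0.2692
P₀ = 0.198775 (from M/M/c formula)
C(c,a) = [a^c/(c!(1−ρ))]·P₀ = [17.75541/(720·0.7308)]·0.198775
= 0.03374·0.198775 = 0.006707

Final: 0.006707


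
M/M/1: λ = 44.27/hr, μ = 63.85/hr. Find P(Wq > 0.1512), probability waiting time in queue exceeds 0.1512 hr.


ρ = 44.27/63.85 = 0.6933
P(Wq > t) = ρ·e^{−(μ−λ)t} = 0.6933·e^{−2.9605}
= 0.6933·0.051793 = 0.035911

Final: 0.035911


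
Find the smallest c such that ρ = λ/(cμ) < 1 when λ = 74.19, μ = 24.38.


Stability requires cμ > λ ⇔ c > λ/μ.
λ/μ = 74.19/24.38 = 3.0431
Minimum integer c = ⌊3.0431⌋ + 1 = 4
Check: 4·24.38 = 97.52 > 74.19, while 3·24.38 = 73.14 ≤ 74.19

Final: 4 servers


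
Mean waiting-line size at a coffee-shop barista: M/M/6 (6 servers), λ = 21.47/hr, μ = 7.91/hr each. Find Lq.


a = λ/μ = 2.7143; ρ = a/6 = 0.4524
P₀ = 0.065641
Lq = P₀·a^c·ρ / (c!·(1−ρ)²) = 0.065641·399.88339·0.4524/(720·0.29989)
= 0.05500

Final: 0.05500


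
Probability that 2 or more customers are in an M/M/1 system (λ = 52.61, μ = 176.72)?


ρ = 52.61/176.72 = 0.2977
P(N ≥ n) = ρ^n = 0.2977^2 = 0.088627

Final: 0.088627


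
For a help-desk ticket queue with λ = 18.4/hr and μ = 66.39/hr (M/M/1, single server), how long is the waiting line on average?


ρ = 18.4/66.39 = 0.2772
Lq = ρ²/(1−ρ) = 0.07681/0.7228 = 0.1063

Final: 0.1063


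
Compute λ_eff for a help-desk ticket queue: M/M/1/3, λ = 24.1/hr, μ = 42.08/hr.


ρ = 0.5727; P_K = (1−ρ)ρ^3/(1−ρ^4) = 0.089944
λ_eff = λ(1 − P_K) = 24.1·(1 − 0.089944) = 24.1·0.910056 = 21.9323 /hr

Final: 21.9323 /hr


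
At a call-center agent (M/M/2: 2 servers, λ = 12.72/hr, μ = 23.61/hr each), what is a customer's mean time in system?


a = 0.5388; ρ = 0.2694; P₀ = 0.575576
Lq = P₀·a^c·ρ/(c!(1−ρ)²) = 0.04215
Wq = Lq/λ = 0.04215/12.72 = 0.003314 hr
W = Wq + 1/μ = 0.003314 + 0.04235 = 0.04567 hr

Final: 0.04567 hr


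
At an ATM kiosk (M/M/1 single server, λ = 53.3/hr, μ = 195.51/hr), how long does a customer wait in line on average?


ρ = 53.3/195.51 = 0.2726
Wq = ρ/(μ−λ) = 0.2726/(195.51 − 53.3) = 0.2726/142.21 = 0.001917 hr

Final: 0.001917 hr


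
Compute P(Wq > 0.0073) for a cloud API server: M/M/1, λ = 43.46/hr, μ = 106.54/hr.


ρ = 43.46/106.54 = 0.4079
P(Wq > t) = ρ·e^{−(μ−λ)t} = 0.4079·e^{−0.4605}
= 0.4079·0.630978 = 0.257390

Final: 0.257390


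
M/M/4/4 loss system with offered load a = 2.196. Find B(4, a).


B(c,a) = (a^c/c!) / Σ_{k=0}^{c} a^k/k!
a^4/4! = 0.968987
Σ terms (k=0..4): 1.00000 + 2.19600 + 2.41121 + 1.76500 + 0.96899 = 8.341200
B = 0.968987/8.341200 = 0.116169

Final: 0.116169


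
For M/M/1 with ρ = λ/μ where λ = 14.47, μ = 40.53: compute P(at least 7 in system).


ρ = 14.47/40.53 = 0.3570
P(N ≥ n) = ρ^n = 0.3570^7 = 0.0007393

Final: 0.0007393


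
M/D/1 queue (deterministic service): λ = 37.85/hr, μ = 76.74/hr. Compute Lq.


ρ = 37.85/76.74 = 0.4932
M/D/1: Lq = ρ²/(2(1−ρ)) = 0.2433/(2·0.5068) = 0.24002

Final: 0.24002


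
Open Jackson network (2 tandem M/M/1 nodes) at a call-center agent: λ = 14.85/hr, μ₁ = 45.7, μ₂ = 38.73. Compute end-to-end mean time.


Each node sees arrival rate λ = 14.85/hr (tandem ⇒ throughput preserved).
W₁ = 1/(μ₁−λ) = 1/(45.7−14.85) = 0.03241 hr
W₂ = 1/(μ₂−λ) = 1/(38.73−14.85) = 0.04188 hr
W_total = W₁ + W₂ = 0.03241 + 0.04188 = 0.07429 hr

Final: 0.07429 hr


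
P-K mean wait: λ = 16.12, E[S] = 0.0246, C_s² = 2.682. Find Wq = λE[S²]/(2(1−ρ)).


ρ = λ·E[S] = 16.12·0.0246 = 0.3966
E[S²] = E[S]²(1+C_s²) = 0.0246²·(1+2.682) = 0.002228
Wq = λ·E[S²]/(2(1−ρ)) = 16.12·0.002228/(2·0.6034) = 0.02976 hr

Final: 0.02976 hr


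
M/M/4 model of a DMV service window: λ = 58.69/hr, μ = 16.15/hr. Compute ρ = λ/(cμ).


ρ = λ/(cμ) = 58.69/(4·16.15) = 58.69/64.60 = 0.9085

Final: 0.9085


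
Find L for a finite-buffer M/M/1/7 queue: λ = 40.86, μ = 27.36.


ρ = 40.86/27.36 = 1.4934
L = ρ[1 − (K+1)ρ^K + Kρ^(K+1)] / [(1−ρ)(1−ρ^(K+1))]
Numerator: 1.4934·(1 − 8·16.568221 + 7·24.743330) = 62.212252
Denominator: (-0.4934)·(-23.743330) = 11.715459
L = 62.212252/11.715459 = 5.3103

Final: 5.3103


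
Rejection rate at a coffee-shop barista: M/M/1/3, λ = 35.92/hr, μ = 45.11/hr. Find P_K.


ρ = λ/μ = 35.92/45.11 = 0.7963
P_K = (1−ρ)ρ^K/(1−ρ^(K+1)) = (0.2037·0.504883)/(1 − 0.402026)
= 0.102857/0.597974 = 0.172009

Final: 0.172009


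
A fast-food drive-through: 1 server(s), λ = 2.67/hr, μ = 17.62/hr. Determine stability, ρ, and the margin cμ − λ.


Total capacity cμ = 1·17.62 = 17.62/hr
ρ = λ/(cμ) = 2.67/17.62 = 0.1515
Stable ⇔ ρ < 1: YES
Spare capacity = cμ − λ = 17.62 − 2.67 = 14.95/hr

Final: ρ = 0.1515; stable; margin = 14.95/hr


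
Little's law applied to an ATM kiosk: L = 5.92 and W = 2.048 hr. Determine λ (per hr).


λ = L/W = 5.92/2.048 = 2.8906 /hr

Final: 2.8906 /hr


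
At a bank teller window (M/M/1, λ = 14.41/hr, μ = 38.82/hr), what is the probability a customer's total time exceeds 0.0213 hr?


W ~ Exponential(μ−λ) for M/M/1.
μ − λ = 38.82 − 14.41 = 24.4100
P(W > t) = e^{−(μ−λ)t} = e^{−0.5199} = 0.594560

Final: 0.594560


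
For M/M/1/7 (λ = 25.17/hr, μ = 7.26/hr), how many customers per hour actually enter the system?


ρ = 3.4669; P_K = (1−ρ)ρ^7/(1−ρ^8) = 0.711595
λ_eff = λ(1 − P_K) = 25.17·(1 − 0.711595) = 25.17·0.288405 = 7.2591 /hr

Final: 7.2591 /hr


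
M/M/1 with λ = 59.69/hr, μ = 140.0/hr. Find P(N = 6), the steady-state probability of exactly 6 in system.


ρ = 59.69/140.0 = 0.4264
P_n = (1−ρ)·ρ^n = (1 − 0.4264)·0.4264^6 = 0.5736·0.006007 = 0.003446

Final: 0.003446


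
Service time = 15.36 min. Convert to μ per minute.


μ = 1/(service time) in consistent units.
1 minute = 1 min, so μ = 1/15.36 = 0.06510 per minute

Final: 0.06510 /min


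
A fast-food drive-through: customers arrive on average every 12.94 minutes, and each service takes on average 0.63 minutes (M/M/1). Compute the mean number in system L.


λ = 60/12.94 = 4.6368 /hr
μ = 60/0.63 = 95.2381 /hr
ρ = λ/μ = 4.6368/95.2381 = 0.04869
L = ρ/(1−ρ) = 0.04869/0.9513 = 0.05118

Final: 0.05118


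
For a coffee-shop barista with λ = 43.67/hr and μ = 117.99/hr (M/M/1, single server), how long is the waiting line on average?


ρ = 43.67/117.99 = 0.3701
Lq = ρ²/(1−ρ) = 0.1370/0.6299 = 0.2175

Final: 0.2175


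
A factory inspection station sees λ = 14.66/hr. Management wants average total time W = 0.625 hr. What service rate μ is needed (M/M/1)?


W = 1/(μ−λ) ⇒ μ − λ = 1/W = 1/0.625 = 1.6000
μ = λ + 1/W = 14.66 + 1.6000 = 16.2600 per hr

Final: 16.2600 /hr


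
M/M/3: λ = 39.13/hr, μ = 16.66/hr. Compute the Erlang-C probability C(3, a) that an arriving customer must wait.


a = λ/μ = 2.3487; ρ = a/3 = 0.7829
P₀ = 0.062287 (from M/M/c formula)
C(c,a) = [a^c/(c!(1−ρ))]·P₀ = [12.95700/(6·0.2171)]·0.062287
= 9.94763·0.062287 = 0.619610

Final: 0.619610


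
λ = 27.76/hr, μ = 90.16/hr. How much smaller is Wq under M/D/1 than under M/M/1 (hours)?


ρ = 27.76/90.16 = 0.3079
Wq(M/M/1) = ρ/(μ−λ) = 0.3079/62.40 = 0.004934 hr
Wq(M/D/1) = ρ/(2(μ−λ)) = 0.002467 hr
Savings = 0.004934 − 0.002467 = 0.002467 hr

Final: 0.002467 hr


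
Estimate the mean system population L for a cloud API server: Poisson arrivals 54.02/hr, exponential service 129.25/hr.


ρ = λ/μ = 54.02/129.25 = 0.4179
L = ρ/(1−ρ) = 0.4179/(1 − 0.4179) = 0.4179/0.5821 = 0.7181

Final: 0.7181


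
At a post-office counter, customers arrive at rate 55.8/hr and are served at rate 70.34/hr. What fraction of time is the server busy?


ρ = λ/μ = 55.8/70.34 = 0.7933

Final: 0.7933


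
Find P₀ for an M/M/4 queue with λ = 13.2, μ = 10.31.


a = λ/μ = 13.2/10.31 = 1.2803; ρ = a/c = 0.3201
Σ_{k=0}^{3} a^k/k! (terms k=0..3) = 1.00000 + 1.28031 + 0.81960 + 0.34978 = 3.44969
Tail: a^4/(4!(1−ρ)) = 2.68696/(24·0.6799) = 0.16466
P₀ = 1/(3.44969 + 0.16466) = 1/3.61435 = 0.276675

Final: 0.276675


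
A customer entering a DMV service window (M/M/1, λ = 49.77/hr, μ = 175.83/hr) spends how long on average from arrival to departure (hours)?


W = 1/(μ−λ) = 1/(175.83 − 49.77) = 1/126.06 = 0.007933 hr

Final: 0.007933 hr


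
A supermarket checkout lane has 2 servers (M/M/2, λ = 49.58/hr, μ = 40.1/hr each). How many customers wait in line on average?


a = λ/μ = 1.2364; ρ = a/2 = 0.6182
P₀ = 0.235938
Lq = P₀·a^c·ρ / (c!·(1−ρ)²) = 0.235938·1.52871·0.6182/(2·0.14577)
= 0.76483

Final: 0.76483


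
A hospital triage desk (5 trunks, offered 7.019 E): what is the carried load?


B(5,7.019) = 0.425839 (Erlang-B)
Carried load = a(1 − B) = 7.019·(1 − 0.425839) = 7.019·0.574161 = 4.0300 E

Final: 4.0300 Erlangs


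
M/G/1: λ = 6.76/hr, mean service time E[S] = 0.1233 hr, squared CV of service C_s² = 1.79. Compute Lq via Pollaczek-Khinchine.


ρ = λ·E[S] = 6.76·0.1233 = 0.8335
Lq = ρ²(1+C_s²)/(2(1−ρ)) = 0.6947·(1+1.79)/(2·0.1665)
= 0.6947·2.7900/0.3330 = 5.82104

Final: 5.82104


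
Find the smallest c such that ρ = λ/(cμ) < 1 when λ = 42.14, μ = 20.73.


Stability requires cμ > λ ⇔ c > λ/μ.
λ/μ = 42.14/20.73 = 2.0328
Minimum integer c = ⌊2.0328⌋ + 1 = 3
Check: 3·20.73 = 62.19 > 42.14, while 2·20.73 = 41.46 ≤ 42.14

Final: 3 servers


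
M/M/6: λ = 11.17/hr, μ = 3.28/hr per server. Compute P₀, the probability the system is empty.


a = λ/μ = 11.17/3.28 = 3.4055; ρ = a/c = 0.5676
Σ_{k=0}^{5} a^k/k! (terms k=0..5) = 1.00000 + 3.40549 + 5.79867 + 6.58244 + 5.60410 + 3.81694 = 26.20764
Tail: a^6/(6!(1−ρ)) = 1559.82536/(720·0.4324) = 5.01001
P₀ = 1/(26.20764 + 5.01001) = 1/31.21766 = 0.032033

Final: 0.032033


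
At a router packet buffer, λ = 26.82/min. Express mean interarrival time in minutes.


Mean interarrival time = 1/λ = 1/26.82 minute = 0.03729 minute
In minutes: 0.03729 × 1 = 0.03729 min

Final: 0.03729 min


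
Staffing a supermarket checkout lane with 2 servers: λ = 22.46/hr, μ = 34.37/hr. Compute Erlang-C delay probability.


a = λ/μ = 0.6535; ρ = a/2 = 0.3267
P₀ = 0.507456 (from M/M/c formula)
C(c,a) = [a^c/(c!(1−ρ))]·P₀ = [0.42703/(2·0.6733)]·0.507456
= 0.31714·0.507456 = 0.160933

Final: 0.160933


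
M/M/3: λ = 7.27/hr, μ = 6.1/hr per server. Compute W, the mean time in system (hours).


a = 1.1918; ρ = 0.3973; P₀ = 0.296727
Lq = P₀·a^c·ρ/(c!(1−ρ)²) = 0.09155
Wq = Lq/λ = 0.09155/7.27 = 0.01259 hr
W = Wq + 1/μ = 0.01259 + 0.16393 = 0.17653 hr

Final: 0.17653 hr


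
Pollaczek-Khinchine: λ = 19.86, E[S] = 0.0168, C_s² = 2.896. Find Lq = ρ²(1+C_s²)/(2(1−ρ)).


ρ = λ·E[S] = 19.86·0.0168 = 0.3336
Lq = ρ²(1+C_s²)/(2(1−ρ)) = 0.1113·(1+2.896)/(2·0.6664)
= 0.1113·3.8960/1.3327 = 0.32543

Final: 0.32543


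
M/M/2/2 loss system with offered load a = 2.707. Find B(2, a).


B(c,a) = (a^c/c!) / Σ_{k=0}^{c} a^k/k!
a^2/2! = 3.663924
Σ terms (k=0..2): 1.00000 + 2.70700 + 3.66392 = 7.370924
B = 3.663924/7.370924 = 0.497078

Final: 0.497078


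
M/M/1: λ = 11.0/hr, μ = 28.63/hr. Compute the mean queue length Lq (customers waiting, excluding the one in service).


ρ = 11.0/28.63 = 0.3842
Lq = ρ²/(1−ρ) = 0.1476/0.6158 = 0.2397

Final: 0.2397


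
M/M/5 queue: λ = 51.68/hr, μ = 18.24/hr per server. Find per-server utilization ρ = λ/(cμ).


ρ = λ/(cμ) = 51.68/(5·18.24) = 51.68/91.20 = 0.5667

Final: 0.5667


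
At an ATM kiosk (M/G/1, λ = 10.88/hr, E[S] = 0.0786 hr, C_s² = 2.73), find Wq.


ρ = λ·E[S] = 10.88·0.0786 = 0.8552
E[S²] = E[S]²(1+C_s²) = 0.0786²·(1+2.73) = 0.023044
Wq = λ·E[S²]/(2(1−ρ)) = 10.88·0.023044/(2·0.1448) = 0.86554 hr

Final: 0.86554 hr


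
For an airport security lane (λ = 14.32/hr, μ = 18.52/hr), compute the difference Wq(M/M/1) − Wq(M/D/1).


ρ = 14.32/18.52 = 0.7732
Wq(M/M/1) = ρ/(μ−λ) = 0.7732/4.20 = 0.18410 hr
Wq(M/D/1) = ρ/(2(μ−λ)) = 0.09205 hr
Savings = 0.18410 − 0.09205 = 0.09205 hr

Final: 0.09205 hr


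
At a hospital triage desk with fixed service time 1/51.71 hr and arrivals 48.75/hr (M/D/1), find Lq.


ρ = 48.75/51.71 = 0.9428
M/D/1: Lq = ρ²/(2(1−ρ)) = 0.8888/(2·0.05724) = 7.76342

Final: 7.76342


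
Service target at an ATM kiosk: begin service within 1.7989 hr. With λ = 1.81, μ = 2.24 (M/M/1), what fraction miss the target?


ρ = 1.81/2.24 = 0.8080
P(Wq > t) = ρ·e^{−(μ−λ)t} = 0.8080·e^{−0.7735}
= 0.8080·0.461383 = 0.372814

Final: 0.372814


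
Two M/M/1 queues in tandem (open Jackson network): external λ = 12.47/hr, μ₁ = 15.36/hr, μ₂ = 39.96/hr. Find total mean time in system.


Each node sees arrival rate λ = 12.47/hr (tandem ⇒ throughput preserved).
W₁ = 1/(μ₁−λ) = 1/(15.36−12.47) = 0.34602 hr
W₂ = 1/(μ₂−λ) = 1/(39.96−12.47) = 0.03638 hr
W_total = W₁ + W₂ = 0.34602 + 0.03638 = 0.38240 hr

Final: 0.38240 hr


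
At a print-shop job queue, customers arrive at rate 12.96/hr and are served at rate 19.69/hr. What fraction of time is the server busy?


ρ = λ/μ = 12.96/19.69 = 0.6582

Final: 0.6582


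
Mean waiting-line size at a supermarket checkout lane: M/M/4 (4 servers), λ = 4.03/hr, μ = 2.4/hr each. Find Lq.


a = λ/μ = 1.6792; ρ = a/4 = 0.4198
P₀ = 0.183520
Lq = P₀·a^c·ρ / (c!·(1−ρ)²) = 0.183520·7.95015·0.4198/(24·0.33664)
= 0.07581

Final: 0.07581


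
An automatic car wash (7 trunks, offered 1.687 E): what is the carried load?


B(7,1.687) = 0.001429 (Erlang-B)
Carried load = a(1 − B) = 1.687·(1 − 0.001429) = 1.687·0.998571 = 1.6846 E

Final: 1.6846 Erlangs


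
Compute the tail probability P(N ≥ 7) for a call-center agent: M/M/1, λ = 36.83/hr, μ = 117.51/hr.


ρ = 36.83/117.51 = 0.3134
P(N ≥ n) = ρ^n = 0.3134^7 = 0.0002971

Final: 0.0002971


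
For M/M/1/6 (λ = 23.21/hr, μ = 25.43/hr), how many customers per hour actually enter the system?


ρ = 0.9127; P_K = (1−ρ)ρ^6/(1−ρ^7) = 0.106823
λ_eff = λ(1 − P_K) = 23.21·(1 − 0.106823) = 23.21·0.893177 = 20.7306 /hr

Final: 20.7306 /hr


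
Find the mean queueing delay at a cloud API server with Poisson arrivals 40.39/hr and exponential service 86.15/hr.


ρ = 40.39/86.15 = 0.4688
Wq = ρ/(μ−λ) = 0.4688/(86.15 − 40.39) = 0.4688/45.76 = 0.01025 hr

Final: 0.01025 hr


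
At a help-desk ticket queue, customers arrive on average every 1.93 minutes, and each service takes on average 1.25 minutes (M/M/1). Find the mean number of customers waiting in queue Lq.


λ = 60/1.93 = 31.0881 /hr
μ = 60/1.25 = 48.0000 /hr
ρ = λ/μ = 31.0881/48.0000 = 0.6477
Lq = ρ²/(1−ρ) = 0.4195/0.3523 = 1.1906

Final: 1.1906


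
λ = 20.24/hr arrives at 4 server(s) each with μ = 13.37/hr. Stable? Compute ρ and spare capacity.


Total capacity cμ = 4·13.37 = 53.48/hr
ρ = λ/(cμ) = 20.24/53.48 = 0.3785
Stable ⇔ ρ < 1: YES
Spare capacity = cμ − λ = 53.48 − 20.24 = 33.24/hr

Final: ρ = 0.3785; stable; margin = 33.24/hr


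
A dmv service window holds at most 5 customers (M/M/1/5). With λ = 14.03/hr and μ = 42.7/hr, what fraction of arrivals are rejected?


ρ = λ/μ = 14.03/42.7 = 0.3286
P_K = (1−ρ)ρ^K/(1−ρ^(K+1)) = (0.6714·0.003830)/(1 − 0.001258)
= 0.002571/0.998742 = 0.002575

Final: 0.002575


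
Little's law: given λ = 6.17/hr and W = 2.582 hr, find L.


L = λW = 6.17·2.582 = 15.9309

Final: 15.9309


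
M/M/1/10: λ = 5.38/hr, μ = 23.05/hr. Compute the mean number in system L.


ρ = 5.38/23.05 = 0.2334
L = ρ[1 − (K+1)ρ^K + Kρ^(K+1)] / [(1−ρ)(1−ρ^(K+1))]
Numerator: 0.2334·(1 − 11·0.0000004799 + 10·0.0000001120) = 0.233405
Denominator: (0.7666)·(1.000000) = 0.766594
L = 0.233405/0.766594 = 0.3045

Final: 0.3045


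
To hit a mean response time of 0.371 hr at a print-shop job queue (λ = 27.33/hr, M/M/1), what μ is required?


W = 1/(μ−λ) ⇒ μ − λ = 1/W = 1/0.371 = 2.6954
μ = λ + 1/W = 27.33 + 2.6954 = 30.0254 per hr

Final: 30.0254 /hr


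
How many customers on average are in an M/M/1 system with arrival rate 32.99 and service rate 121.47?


ρ = λ/μ = 32.99/121.47 = 0.2716
L = ρ/(1−ρ) = 0.2716/(1 − 0.2716) = 0.2716/0.7284 = 0.3729

Final: 0.3729


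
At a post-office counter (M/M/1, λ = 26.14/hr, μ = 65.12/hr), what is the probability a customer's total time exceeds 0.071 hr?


W ~ Exponential(μ−λ) for M/M/1.
μ − λ = 65.12 − 26.14 = 38.9800
P(W > t) = e^{−(μ−λ)t} = e^{−2.7676} = 0.062814

Final: 0.062814


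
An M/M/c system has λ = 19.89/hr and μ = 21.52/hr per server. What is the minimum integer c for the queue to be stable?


Stability requires cμ > λ ⇔ c > λ/μ.
λ/μ = 19.89/21.52 = 0.9243
Minimum integer c = ⌊0.9243⌋ + 1 = 1
Check: 1·21.52 = 21.52 > 19.89, while 0·21.52 = 0.00 ≤ 19.89

Final: 1 servers


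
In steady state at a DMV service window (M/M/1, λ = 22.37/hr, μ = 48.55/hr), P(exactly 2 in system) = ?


ρ = 22.37/48.55 = 0.4608
P_n = (1−ρ)·ρ^n = (1 − 0.4608)·0.4608^2 = 0.5392·0.212302 = 0.114481

Final: 0.114481


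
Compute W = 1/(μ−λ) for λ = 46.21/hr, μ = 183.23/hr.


W = 1/(μ−λ) = 1/(183.23 − 46.21) = 1/137.02 = 0.007298 hr

Final: 0.007298 hr


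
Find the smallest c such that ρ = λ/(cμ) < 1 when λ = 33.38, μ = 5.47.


Stability requires cμ > λ ⇔ c > λ/μ.
λ/μ = 33.38/5.47 = 6.1024
Minimum integer c = ⌊6.1024⌋ + 1 = 7
Check: 7·5.47 = 38.29 > 33.38, while 6·5.47 = 32.82 ≤ 33.38

Final: 7 servers


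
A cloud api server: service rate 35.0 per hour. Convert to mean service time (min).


Mean service time = 1/μ = 1/35.0 hour = 0.02857 hour
In minutes: 0.02857 × 60 = 1.7143 min

Final: 1.7143 min


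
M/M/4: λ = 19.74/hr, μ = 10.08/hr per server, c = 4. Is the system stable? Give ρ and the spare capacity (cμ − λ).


Total capacity cμ = 4·10.08 = 40.32/hr
ρ = λ/(cμ) = 19.74/40.32 = 0.4896
Stable ⇔ ρ < 1: YES
Spare capacity = cμ − λ = 40.32 − 19.74 = 20.58/hr

Final: ρ = 0.4896; stable; margin = 20.58/hr


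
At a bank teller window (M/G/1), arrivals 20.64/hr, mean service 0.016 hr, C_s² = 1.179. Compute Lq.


ρ = λ·E[S] = 20.64·0.016 = 0.3302
Lq = ρ²(1+C_s²)/(2(1−ρ)) = 0.1091·(1+1.179)/(2·0.6698)
= 0.1091·2.1790/1.3395 = 0.17741

Final: 0.17741


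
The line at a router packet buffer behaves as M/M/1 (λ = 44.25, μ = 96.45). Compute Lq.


ρ = 44.25/96.45 = 0.4588
Lq = ρ²/(1−ρ) = 0.2105/0.5412 = 0.3889

Final: 0.3889


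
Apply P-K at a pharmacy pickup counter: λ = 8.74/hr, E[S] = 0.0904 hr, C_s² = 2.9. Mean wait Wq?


ρ = λ·E[S] = 8.74·0.0904 = 0.7901
E[S²] = E[S]²(1+C_s²) = 0.0904²·(1+2.9) = 0.031871
Wq = λ·E[S²]/(2(1−ρ)) = 8.74·0.031871/(2·0.2099) = 0.66353 hr

Final: 0.66353 hr


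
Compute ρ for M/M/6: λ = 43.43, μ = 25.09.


ρ = λ/(cμ) = 43.43/(6·25.09) = 43.43/150.54 = 0.2885

Final: 0.2885


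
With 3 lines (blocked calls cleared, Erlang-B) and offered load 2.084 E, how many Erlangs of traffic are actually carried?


B(3,2.084) = 0.223017 (Erlang-B)
Carried load = a(1 − B) = 2.084·(1 − 0.223017) = 2.084·0.776983 = 1.6192 E

Final: 1.6192 Erlangs


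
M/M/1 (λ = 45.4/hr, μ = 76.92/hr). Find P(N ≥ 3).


ρ = 45.4/76.92 = 0.5902
P(N ≥ n) = ρ^n = 0.5902^3 = 0.205613

Final: 0.205613


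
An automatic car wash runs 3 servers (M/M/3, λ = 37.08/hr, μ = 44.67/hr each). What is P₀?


a = λ/μ = 37.08/44.67 = 0.8301; ρ = a/c = 0.2767
Σ_{k=0}^{2} a^k/k! (terms k=0..2) = 1.00000 + 0.83009 + 0.34452 = 2.17461
Tail: a^3/(3!(1−ρ)) = 0.57197/(6·0.7233) = 0.13180
P₀ = 1/(2.17461 + 0.13180) = 1/2.30640 = 0.433575

Final: 0.433575


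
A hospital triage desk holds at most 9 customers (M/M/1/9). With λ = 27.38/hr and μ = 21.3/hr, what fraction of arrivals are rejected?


ρ = λ/μ = 27.38/21.3 = 1.2854
P_K = (1−ρ)ρ^K/(1−ρ^(K+1)) = (-0.2854·9.582627)/(1 − 12.317949)
= -2.735323/-11.317949 = 0.241680

Final: 0.241680


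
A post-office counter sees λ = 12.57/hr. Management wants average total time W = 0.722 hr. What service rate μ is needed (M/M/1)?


W = 1/(μ−λ) ⇒ μ − λ = 1/W = 1/0.722 = 1.3850
μ = λ + 1/W = 12.57 + 1.3850 = 13.9550 per hr

Final: 13.9550 /hr


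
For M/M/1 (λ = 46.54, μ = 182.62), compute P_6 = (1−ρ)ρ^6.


ρ = 46.54/182.62 = 0.2548
P_n = (1−ρ)·ρ^n = (1 − 0.2548)·0.2548^6 = 0.7452·0.0002739 = 0.0002041

Final: 0.0002041


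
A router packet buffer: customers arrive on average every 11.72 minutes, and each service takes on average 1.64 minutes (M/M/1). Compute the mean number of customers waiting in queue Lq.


λ = 60/11.72 = 5.1195 /hr
μ = 60/1.64 = 36.5854 /hr
ρ = λ/μ = 5.1195/36.5854 = 0.1399
Lq = ρ²/(1−ρ) = 0.01958/0.8601 = 0.02277

Final: 0.02277


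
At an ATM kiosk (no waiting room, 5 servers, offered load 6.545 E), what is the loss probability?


B(c,a) = (a^c/c!) / Σ_{k=0}^{c} a^k/k!
a^5/5! = 100.084543
Σ terms (k=0..5): 1.00000 + 6.54500 + 21.41851 + 46.72805 + 76.45878 + 100.08454 = 252.234889
B = 100.084543/252.234889 = 0.396791

Final: 0.396791


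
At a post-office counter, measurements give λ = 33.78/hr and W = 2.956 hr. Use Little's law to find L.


L = λW = 33.78·2.956 = 99.8537

Final: 99.8537


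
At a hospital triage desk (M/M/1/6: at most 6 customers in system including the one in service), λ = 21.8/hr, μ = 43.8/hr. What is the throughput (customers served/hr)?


ρ = 0.4977; P_K = (1−ρ)ρ^6/(1−ρ^7) = 0.007694
λ_eff = λ(1 − P_K) = 21.8·(1 − 0.007694) = 21.8·0.992306 = 21.6323 /hr

Final: 21.6323 /hr


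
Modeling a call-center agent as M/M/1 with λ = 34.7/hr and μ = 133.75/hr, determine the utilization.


ρ = λ/μ = 34.7/133.75 = 0.2594

Final: 0.2594


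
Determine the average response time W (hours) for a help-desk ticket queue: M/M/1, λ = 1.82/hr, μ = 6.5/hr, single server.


W = 1/(μ−λ) = 1/(6.5 − 1.82) = 1/4.68 = 0.2137 hr

Final: 0.2137 hr


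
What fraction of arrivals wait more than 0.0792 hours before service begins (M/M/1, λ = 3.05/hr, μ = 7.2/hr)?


ρ = 3.05/7.2 = 0.4236
P(Wq > t) = ρ·e^{−(μ−λ)t} = 0.4236·e^{−0.3287}
= 0.4236·0.719873 = 0.304946

Final: 0.304946


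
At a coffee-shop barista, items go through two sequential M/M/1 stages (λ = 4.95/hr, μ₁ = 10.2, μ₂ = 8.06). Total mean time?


Each node sees arrival rate λ = 4.95/hr (tandem ⇒ throughput preserved).
W₁ = 1/(μ₁−λ) = 1/(10.2−4.95) = 0.19048 hr
W₂ = 1/(μ₂−λ) = 1/(8.06−4.95) = 0.32154 hr
W_total = W₁ + W₂ = 0.19048 + 0.32154 = 0.51202 hr

Final: 0.51202 hr


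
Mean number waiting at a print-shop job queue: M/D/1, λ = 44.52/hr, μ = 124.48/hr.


ρ = 44.52/124.48 = 0.3576
M/D/1: Lq = ρ²/(2(1−ρ)) = 0.1279/(2·0.6424) = 0.09957

Final: 0.09957


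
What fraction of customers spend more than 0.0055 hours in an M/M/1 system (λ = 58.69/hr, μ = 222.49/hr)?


W ~ Exponential(μ−λ) for M/M/1.
μ − λ = 222.49 − 58.69 = 163.8000
P(W > t) = e^{−(μ−λ)t} = e^{−0.9009} = 0.406204

Final: 0.406204


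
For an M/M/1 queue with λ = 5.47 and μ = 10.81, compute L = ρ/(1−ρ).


ρ = λ/μ = 5.47/10.81 = 0.5060
L = ρ/(1−ρ) = 0.5060/(1 − 0.5060) = 0.5060/0.4940 = 1.0243

Final: 1.0243


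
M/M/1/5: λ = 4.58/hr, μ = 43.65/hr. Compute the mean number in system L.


ρ = 4.58/43.65 = 0.1049
L = ρ[1 − (K+1)ρ^K + Kρ^(K+1)] / [(1−ρ)(1−ρ^(K+1))]
Numerator: 0.1049·(1 − 6·0.00001272 + 5·0.000001334) = 0.104918
Denominator: (0.8951)·(0.999999) = 0.895073
L = 0.104918/0.895073 = 0.1172

Final: 0.1172


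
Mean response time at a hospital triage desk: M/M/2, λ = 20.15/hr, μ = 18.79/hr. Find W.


a = 1.0724; ρ = 0.5362; P₀ = 0.301923
Lq = P₀·a^c·ρ/(c!(1−ρ)²) = 0.43271
Wq = Lq/λ = 0.43271/20.15 = 0.02147 hr
W = Wq + 1/μ = 0.02147 + 0.05322 = 0.07469 hr

Final: 0.07469 hr


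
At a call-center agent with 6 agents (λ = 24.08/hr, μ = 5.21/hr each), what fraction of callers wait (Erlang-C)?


a = λ/μ = 4.6219; ρ = a/6 = 0.7703
P₀ = 0.007795 (from M/M/c formula)
C(c,a) = [a^c/(c!(1−ρ))]·P₀ = [9747.93345/(720·0.2297)]·0.007795
= 58.94468·0.007795 = 0.459457

Final: 0.459457


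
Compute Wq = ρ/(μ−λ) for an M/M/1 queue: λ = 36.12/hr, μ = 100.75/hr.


ρ = 36.12/100.75 = 0.3585
Wq = ρ/(μ−λ) = 0.3585/(100.75 − 36.12) = 0.3585/64.63 = 0.005547 hr

Final: 0.005547 hr


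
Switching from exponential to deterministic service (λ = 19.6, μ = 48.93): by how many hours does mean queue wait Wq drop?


ρ = 19.6/48.93 = 0.4006
Wq(M/M/1) = ρ/(μ−λ) = 0.4006/29.33 = 0.01366 hr
Wq(M/D/1) = ρ/(2(μ−λ)) = 0.006829 hr
Savings = 0.01366 − 0.006829 = 0.006829 hr

Final: 0.006829 hr


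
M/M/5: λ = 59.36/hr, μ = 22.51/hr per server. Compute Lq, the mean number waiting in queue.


a = λ/μ = 2.6371; ρ = a/5 = 0.5274
P₀ = 0.069281
Lq = P₀·a^c·ρ / (c!·(1−ρ)²) = 0.069281·127.52402·0.5274/(120·0.22334)
= 0.17386

Final: 0.17386


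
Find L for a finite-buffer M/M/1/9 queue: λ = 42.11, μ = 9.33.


ρ = 42.11/9.33 = 4.5134
L = ρ[1 − (K+1)ρ^K + Kρ^(K+1)] / [(1−ρ)(1−ρ^(K+1))]
Numerator: 4.5134·(1 − 10·777199.261152 + 9·3507809.312659) = 107411155.910346
Denominator: (-3.5134)·(-3507808.312659) = 12324325.454337
L = 107411155.910346/12324325.454337 = 8.7154

Final: 8.7154


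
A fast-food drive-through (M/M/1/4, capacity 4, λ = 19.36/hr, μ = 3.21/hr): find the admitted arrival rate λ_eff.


ρ = 6.0312; P_K = (1−ρ)ρ^4/(1−ρ^5) = 0.834299
λ_eff = λ(1 − P_K) = 19.36·(1 − 0.834299) = 19.36·0.165701 = 3.2080 /hr

Final: 3.2080 /hr


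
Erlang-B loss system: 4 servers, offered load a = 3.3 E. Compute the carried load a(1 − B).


B(4,3.3) = 0.238991 (Erlang-B)
Carried load = a(1 − B) = 3.3·(1 − 0.238991) = 3.3·0.761009 = 2.5113 E

Final: 2.5113 Erlangs


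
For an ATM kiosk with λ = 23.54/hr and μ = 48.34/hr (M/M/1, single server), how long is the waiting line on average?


ρ = 23.54/48.34 = 0.4870
Lq = ρ²/(1−ρ) = 0.2371/0.5130 = 0.4622

Final: 0.4622


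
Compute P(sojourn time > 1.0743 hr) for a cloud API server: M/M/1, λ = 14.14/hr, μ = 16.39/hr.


W ~ Exponential(μ−λ) for M/M/1.
μ − λ = 16.39 − 14.14 = 2.2500
P(W > t) = e^{−(μ−λ)t} = e^{−2.4172} = 0.089173

Final: 0.089173


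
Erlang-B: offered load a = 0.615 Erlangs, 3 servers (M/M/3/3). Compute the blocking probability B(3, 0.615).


B(c,a) = (a^c/c!) / Σ_{k=0}^{c} a^k/k!
a^3/3! = 0.038768
Σ terms (k=0..3): 1.00000 + 0.61500 + 0.18911 + 0.03877 = 1.842881
B = 0.038768/1.842881 = 0.021037

Final: 0.021037


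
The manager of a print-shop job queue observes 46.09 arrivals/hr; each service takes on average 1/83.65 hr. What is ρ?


ρ = λ/μ = 46.09/83.65 = 0.5510

Final: 0.5510


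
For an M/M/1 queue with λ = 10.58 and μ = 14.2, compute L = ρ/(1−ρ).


ρ = λ/μ = 10.58/14.2 = 0.7451
L = ρ/(1−ρ) = 0.7451/(1 − 0.7451) = 0.7451/0.2549 = 2.9227

Final: 2.9227


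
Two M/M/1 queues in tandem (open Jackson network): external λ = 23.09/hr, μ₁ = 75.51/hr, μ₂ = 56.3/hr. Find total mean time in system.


Each node sees arrival rate λ = 23.09/hr (tandem ⇒ throughput preserved).
W₁ = 1/(μ₁−λ) = 1/(75.51−23.09) = 0.01908 hr
W₂ = 1/(μ₂−λ) = 1/(56.3−23.09) = 0.03011 hr
W_total = W₁ + W₂ = 0.01908 + 0.03011 = 0.04919 hr

Final: 0.04919 hr


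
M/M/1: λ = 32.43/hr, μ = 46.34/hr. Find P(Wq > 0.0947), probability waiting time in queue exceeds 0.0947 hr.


ρ = 32.43/46.34 = 0.6998
P(Wq > t) = ρ·e^{−(μ−λ)t} = 0.6998·e^{−1.3173}
= 0.6998·0.267864 = 0.187458

Final: 0.187458


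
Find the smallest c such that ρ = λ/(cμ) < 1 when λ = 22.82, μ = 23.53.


Stability requires cμ > λ ⇔ c > λ/μ.
λ/μ = 22.82/23.53 = 0.9698
Minimum integer c = ⌊0.9698⌋ + 1 = 1
Check: 1·23.53 = 23.53 > 22.82, while 0·23.53 = 0.00 ≤ 22.82

Final: 1 servers


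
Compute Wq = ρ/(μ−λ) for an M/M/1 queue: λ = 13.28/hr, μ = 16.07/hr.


ρ = 13.28/16.07 = 0.8264
Wq = ρ/(μ−λ) = 0.8264/(16.07 − 13.28) = 0.8264/2.79 = 0.2962 hr

Final: 0.2962 hr


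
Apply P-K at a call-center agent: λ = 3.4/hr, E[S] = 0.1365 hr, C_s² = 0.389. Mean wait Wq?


ρ = λ·E[S] = 3.4·0.1365 = 0.4641
E[S²] = E[S]²(1+C_s²) = 0.1365²·(1+0.389) = 0.025880
Wq = λ·E[S²]/(2(1−ρ)) = 3.4·0.025880/(2·0.5359) = 0.08210 hr

Final: 0.08210 hr


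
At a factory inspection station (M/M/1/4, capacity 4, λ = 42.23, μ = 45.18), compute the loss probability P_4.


ρ = λ/μ = 42.23/45.18 = 0.9347
P_K = (1−ρ)ρ^K/(1−ρ^(K+1)) = (0.06529·0.763307)/(1 − 0.713468)
= 0.049840/0.286532 = 0.173941

Final: 0.173941


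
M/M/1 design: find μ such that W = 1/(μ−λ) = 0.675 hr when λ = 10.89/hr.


W = 1/(μ−λ) ⇒ μ − λ = 1/W = 1/0.675 = 1.4815
μ = λ + 1/W = 10.89 + 1.4815 = 12.3715 per hr

Final: 12.3715 /hr


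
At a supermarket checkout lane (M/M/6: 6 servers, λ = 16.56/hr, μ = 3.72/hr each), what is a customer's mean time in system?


a = 4.4516; ρ = 0.7419; P₀ = 0.009720
Lq = P₀·a^c·ρ/(c!(1−ρ)²) = 1.17047
Wq = Lq/λ = 1.17047/16.56 = 0.07068 hr
W = Wq + 1/μ = 0.07068 + 0.26882 = 0.33950 hr

Final: 0.33950 hr


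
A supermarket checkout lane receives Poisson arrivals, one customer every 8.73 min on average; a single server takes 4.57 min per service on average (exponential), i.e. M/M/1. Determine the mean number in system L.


λ = 60/8.73 = 6.8729 /hr
μ = 60/4.57 = 13.1291 /hr
ρ = λ/μ = 6.8729/13.1291 = 0.5235
L = ρ/(1−ρ) = 0.5235/0.4765 = 1.0986

Final: 1.0986


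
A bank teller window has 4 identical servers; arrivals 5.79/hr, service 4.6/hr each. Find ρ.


ρ = λ/(cμ) = 5.79/(4·4.6) = 5.79/18.40 = 0.3147

Final: 0.3147


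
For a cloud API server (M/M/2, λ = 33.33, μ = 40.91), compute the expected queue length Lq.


a = λ/μ = 0.8147; ρ = a/2 = 0.4074
P₀ = 0.421103
Lq = P₀·a^c·ρ / (c!·(1−ρ)²) = 0.421103·0.66376·0.4074/(2·0.35122)
= 0.16209

Final: 0.16209


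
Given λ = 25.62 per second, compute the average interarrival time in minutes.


Mean interarrival time = 1/λ = 1/25.62 second = 0.03903 second
In minutes: 0.03903 × 0.0166667 = 0.0006505 min

Final: 0.0006505 min


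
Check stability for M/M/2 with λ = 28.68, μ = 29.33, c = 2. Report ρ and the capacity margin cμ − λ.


Total capacity cμ = 2·29.33 = 58.66/hr
ρ = λ/(cμ) = 28.68/58.66 = 0.4889
Stable ⇔ ρ < 1: YES
Spare capacity = cμ − λ = 58.66 − 28.68 = 29.98/hr

Final: ρ = 0.4889; stable; margin = 29.98/hr


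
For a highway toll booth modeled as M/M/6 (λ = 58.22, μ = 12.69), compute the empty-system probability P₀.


a = λ/μ = 58.22/12.69 = 4.5879; ρ = a/c = 0.7646
Σ_{k=0}^{5} a^k/k! (terms k=0..5) = 1.00000 + 4.58786 + 10.52425 + 16.09461 + 18.45997 + 16.93837 = 67.60507
Tail: a^6/(6!(1−ρ)) = 9325.31421/(720·0.2354) = 55.03080
P₀ = 1/(67.60507 + 55.03080) = 1/122.63587 = 0.008154

Final: 0.008154


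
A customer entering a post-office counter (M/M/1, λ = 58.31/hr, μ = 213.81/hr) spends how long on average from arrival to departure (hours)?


W = 1/(μ−λ) = 1/(213.81 − 58.31) = 1/155.50 = 0.006431 hr

Final: 0.006431 hr


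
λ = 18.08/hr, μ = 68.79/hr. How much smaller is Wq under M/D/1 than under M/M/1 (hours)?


ρ = 18.08/68.79 = 0.2628
Wq(M/M/1) = ρ/(μ−λ) = 0.2628/50.71 = 0.005183 hr
Wq(M/D/1) = ρ/(2(μ−λ)) = 0.002591 hr
Savings = 0.005183 − 0.002591 = 0.002591 hr

Final: 0.002591 hr


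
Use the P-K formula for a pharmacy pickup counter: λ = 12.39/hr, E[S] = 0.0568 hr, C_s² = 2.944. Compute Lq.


ρ = λ·E[S] = 12.39·0.0568 = 0.7038
Lq = ρ²(1+C_s²)/(2(1−ρ)) = 0.4953·(1+2.944)/(2·0.2962)
= 0.4953·3.9440/0.5925 = 3.29679

Final: 3.29679


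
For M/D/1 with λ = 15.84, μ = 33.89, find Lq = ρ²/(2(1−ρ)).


ρ = 15.84/33.89 = 0.4674
M/D/1: Lq = ρ²/(2(1−ρ)) = 0.2185/(2·0.5326) = 0.20508

Final: 0.20508


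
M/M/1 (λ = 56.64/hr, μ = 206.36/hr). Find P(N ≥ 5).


ρ = 56.64/206.36 = 0.2745
P(N ≥ n) = ρ^n = 0.2745^5 = 0.001558

Final: 0.001558


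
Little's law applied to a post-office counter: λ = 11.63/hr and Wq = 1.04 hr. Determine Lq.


Lq = λWq = 11.63·1.04 = 12.0952

Final: 12.0952


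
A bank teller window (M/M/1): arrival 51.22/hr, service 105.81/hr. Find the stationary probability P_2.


ρ = 51.22/105.81 = 0.4841
P_n = (1−ρ)·ρ^n = (1 − 0.4841)·0.4841^2 = 0.5159·0.234329 = 0.120896

Final: 0.120896


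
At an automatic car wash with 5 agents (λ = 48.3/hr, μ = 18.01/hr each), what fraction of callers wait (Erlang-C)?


a = λ/μ = 2.6818; ρ = a/5 = 0.5364
P₀ = 0.066043 (from M/M/c formula)
C(c,a) = [a^c/(c!(1−ρ))]·P₀ = [138.72895/(120·0.4636)]·0.066043
= 2.49352·0.066043 = 0.164680

Final: 0.164680


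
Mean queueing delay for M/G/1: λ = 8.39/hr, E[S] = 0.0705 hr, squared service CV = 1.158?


ρ = λ·E[S] = 8.39·0.0705 = 0.5915
E[S²] = E[S]²(1+C_s²) = 0.0705²·(1+1.158) = 0.010726
Wq = λ·E[S²]/(2(1−ρ)) = 8.39·0.010726/(2·0.4085) = 0.11014 hr

Final: 0.11014 hr
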